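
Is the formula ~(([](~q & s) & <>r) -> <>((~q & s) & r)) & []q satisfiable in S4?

1. ~(([](~q & s) & <>r) -> <>((~q & s) & r)) & []q, u
2. ~(([](~q & s) & <>r) -> <>((~q & s) & r)), u
3. []q, u
4. [](~q & s) & <>r, u
5. ~<>((~q & s) & r), u
6. [](~q & s), u
7. <>r, u
8. q, u
9. ~((~q & s) & r), u
10. ~q & s, u
11. ~q, u
12. s, u
Accessibility: uRu
Branch closes: q and ~q both at u.
Every branch closes; the branch above is one of them.

Unsatisfiable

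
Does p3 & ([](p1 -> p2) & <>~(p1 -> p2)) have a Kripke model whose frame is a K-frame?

1. p3 & ([](p1 -> p2) & <>~(p1 -> p2)), 0
2. p3, 0
3. [](p1 -> p2) & <>~(p1 -> p2), 0
4. [](p1 -> p2), 0
5. <>~(p1 -> p2), 0
6. ~(p1 -> p2), 1
7. p1, 1
8. ~p2, 1
9. p1 -> p2, 1
10. p2, 1
Accessibility: 0R1
Branch closes: p2 and ~p2 both at 1.
All branches of the tableau close; one closing branch shown above.

Unsatisfiable (every branch closes)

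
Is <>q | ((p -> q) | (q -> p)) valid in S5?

Valid in S5

Tableau for the negation ~(<>q | ((p -> q) | (q -> p))):
1. ~(<>q | ((p -> q) | (q -> p))), u
2. ~<>q, u   [~|-rule on 1]
3. ~((p -> q) | (q -> p)), u   [~|-rule on 1]
4. ~(p -> q), u   [~|-rule on 3]
5. ~(q -> p), u   [~|-rule on 3]
6. p, u   [~->-rule on 4]
7. ~q, u   [~->-rule on 4]
8. q, u   [~->-rule on 5]
9. ~p, u   [~->-rule on 5]
Accessibility: uRu
Branch closes: q and ~q both at u.
Every branch of the negation's tableau closes; the branch above is one of them.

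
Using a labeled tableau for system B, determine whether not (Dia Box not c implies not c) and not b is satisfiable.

1. not (Dia Box not c implies not c) and not b, u
2. not (Dia Box not c implies not c), u   [and-rule on 1]
3. not b, u   [and-rule on 1]
4. Dia Box not c, u   [neg-implies-rule on 2]
5. c, u   [neg-implies-rule on 2]
6. Box not c, v   [Dia-rule on 4: fresh world v, uRv]
7. not c, u   [Box-rule on 6 via vRu]
Accessibility: uRu, uRv, vRu, vRv
Branch closes: c and not c both at u.
All branches of the tableau close; one closing branch shown above.

Unsatisfiable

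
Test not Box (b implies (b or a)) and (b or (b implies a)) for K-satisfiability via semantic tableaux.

1. not Box (b implies (b or a)) and (b or (b implies a)), w0
2. not Box (b implies (b or a)), w0
3. b or (b implies a), w0
4. b implies a, w0
5. a, w0
6. not (b implies (b or a)), w1
7. b, w1
8. not (b or a), w1
9. not b, w1
10. not a, w1
Accessibility: w0Rw1
Branch closes: b and not b both at w1.
(One branch shown.) All branches close.

Unsatisfiable (every branch closes)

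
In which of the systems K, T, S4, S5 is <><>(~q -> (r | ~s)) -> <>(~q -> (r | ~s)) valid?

T-tableau for the negation ~(<><>(~q -> (r | ~s)) -> <>(~q -> (r | ~s))):
1. ~(<><>(~q -> (r | ~s)) -> <>(~q -> (r | ~s))), w0
2. <><>(~q -> (r | ~s)), w0   [~->-rule on 1]
3. ~<>(~q -> (r | ~s)), w0   [~->-rule on 1]
4. ~(~q -> (r | ~s)), w0   [~<>-rule on 3 via w0Rw0]
5. ~q, w0   [~->-rule on 4]
6. ~(r | ~s), w0   [~->-rule on 4]
7. ~r, w0   [~|-rule on 6]
8. s, w0   [~|-rule on 6]
9. <>(~q -> (r | ~s)), w1   [<>-rule on 2: fresh world w1, w0Rw1]
10. ~(~q -> (r | ~s)), w1   [~<>-rule on 3 via w0Rw1]
11. ~q, w1   [~->-rule on 10]
12. ~(r | ~s), w1   [~->-rule on 10]
13. ~r, w1   [~|-rule on 12]
14. s, w1   [~|-rule on 12]
15. ~q -> (r | ~s), w2   [<>-rule on 9: fresh world w2, w1Rw2]
16. r | ~s, w2   [->-rule on 15 (branches; this branch)]
17. ~s, w2   [|-rule on 16 (branches; this branch)]
Accessibility: w0Rw0, w0Rw1, w1Rw1, w1Rw2, w2Rw2
Complete open branch: countermodel on a T-frame, so not valid in T, nor in K (the same frame is also a K-frame).
S4-tableau for the negation ~(<><>(~q -> (r | ~s)) -> <>(~q -> (r | ~s))):
1. ~(<><>(~q -> (r | ~s)) -> <>(~q -> (r | ~s))), w0
2. <><>(~q -> (r | ~s)), w0   [~->-rule on 1]
3. ~<>(~q -> (r | ~s)), w0   [~->-rule on 1]
4. ~(~q -> (r | ~s)), w0   [~<>-rule on 3 via w0Rw0]
5. ~q, w0   [~->-rule on 4]
6. ~(r | ~s), w0   [~->-rule on 4]
7. ~r, w0   [~|-rule on 6]
8. s, w0   [~|-rule on 6]
9. <>(~q -> (r | ~s)), w1   [<>-rule on 2: fresh world w1, w0Rw1]
10. ~(~q -> (r | ~s)), w1   [~<>-rule on 3 via w0Rw1]
11. ~q, w1   [~->-rule on 10]
12. ~(r | ~s), w1   [~->-rule on 10]
13. ~r, w1   [~|-rule on 12]
14. s, w1   [~|-rule on 12]
15. ~q -> (r | ~s), w2   [<>-rule on 9: fresh world w2, w1Rw2]
16. ~(~q -> (r | ~s)), w2   [~<>-rule on 3 via w0Rw2]
17. ~q, w2   [~->-rule on 16]
18. ~(r | ~s), w2   [~->-rule on 16]
19. ~r, w2   [~|-rule on 18]
20. s, w2   [~|-rule on 18]
21. r | ~s, w2   [->-rule on 15 (branches; this branch)]
22. ~s, w2   [|-rule on 21 (branches; this branch)]
Accessibility: w0Rw0, w0Rw1, w0Rw2, w1Rw1, w1Rw2, w2Rw2
Branch closes: s and ~s both at w2.
Every branch closes (one shown): valid in S4, hence also in S5 (every theorem of S4 is a theorem of S5).

S4, S5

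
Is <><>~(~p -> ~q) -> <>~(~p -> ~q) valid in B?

No, not valid

Tableau for the negation ~(<><>~(~p -> ~q) -> <>~(~p -> ~q)):
1. ~(<><>~(~p -> ~q) -> <>~(~p -> ~q)), u
2. <><>~(~p -> ~q), u   [~->-rule on 1]
3. ~<>~(~p -> ~q), u   [~->-rule on 1]
4. ~p -> ~q, u   [~<>-rule on 3 via uRu]
5. ~q, u   [->-rule on 4 (branches; this branch)]
6. <>~(~p -> ~q), v   [<>-rule on 2: fresh world v, uRv]
7. ~p -> ~q, v   [~<>-rule on 3 via uRv]
8. ~q, v   [->-rule on 7 (branches; this branch)]
9. ~(~p -> ~q), w   [<>-rule on 6: fresh world w, vRw]
10. ~p, w   [~->-rule on 9]
11. q, w   [~->-rule on 9]
Accessibility: uRu, uRv, vRu, vRv, vRw, wRv, wRw
The negation has an open branch (countermodel exists).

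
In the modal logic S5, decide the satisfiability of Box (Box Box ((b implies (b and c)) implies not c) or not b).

Satisfiable

1. Box (Box Box ((b implies (b and c)) implies not c) or not b), u
2. Box Box ((b implies (b and c)) implies not c) or not b, u   [Box-rule on 1 via uRu]
3. not b, u   [or-rule on 2 (branches; this branch)]
Accessibility: uRu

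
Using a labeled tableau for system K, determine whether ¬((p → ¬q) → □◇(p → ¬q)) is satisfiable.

Yes, satisfiable

1. ¬((p → ¬q) → □◇(p → ¬q)), 0
2. p → ¬q, 0
3. ¬□◇(p → ¬q), 0
4. ¬q, 0
5. ¬◇(p → ¬q), 1
Accessibility: 0R1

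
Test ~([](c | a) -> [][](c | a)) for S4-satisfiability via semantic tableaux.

Unsatisfiable

1. ~([](c | a) -> [][](c | a)), 0
2. [](c | a), 0
3. ~[][](c | a), 0
4. c | a, 0
5. a, 0
6. ~[](c | a), 1
7. c | a, 1
8. a, 1
9. ~(c | a), 2
10. ~c, 2
11. ~a, 2
12. c | a, 2
13. a, 2
Accessibility: 0R0, 0R1, 0R2, 1R1, 1R2, 2R2
Branch closes: a and ~a both at 2.
Every branch closes; the branch above is one of them.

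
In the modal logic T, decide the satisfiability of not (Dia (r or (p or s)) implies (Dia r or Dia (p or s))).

1. not (Dia (r or (p or s)) implies (Dia r or Dia (p or s))), u
2. Dia (r or (p or s)), u
3. not (Dia r or Dia (p or s)), u
4. not Dia r, u
5. not Dia (p or s), u
6. not r, u
7. not (p or s), u
8. not p, u
9. not s, u
10. r or (p or s), v
11. not r, v
12. not (p or s), v
13. not p, v
14. not s, v
15. p or s, v
16. s, v
Accessibility: uRu, uRv, vRv
Branch closes: s and not s both at v.
All branches of the tableau close; one closing branch shown above.

Unsatisfiable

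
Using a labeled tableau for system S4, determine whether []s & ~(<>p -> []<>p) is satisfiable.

1. []s & ~(<>p -> []<>p), w0
2. []s, w0   [&-rule on 1]
3. ~(<>p -> []<>p), w0   [&-rule on 1]
4. <>p, w0   [~->-rule on 3]
5. ~[]<>p, w0   [~->-rule on 3]
6. s, w0   [[]-rule on 2 via w0Rw0]
7. p, w1   [<>-rule on 4: fresh world w1, w0Rw1]
8. s, w1   [[]-rule on 2 via w0Rw1]
9. ~<>p, w2   [~[]-rule on 5: fresh world w2, w0Rw2]
10. s, w2   [[]-rule on 2 via w0Rw2]
11. ~p, w2   [~<>-rule on 9 via w2Rw2]
Accessibility: w0Rw0, w0Rw1, w0Rw2, w1Rw1, w2Rw2

Satisfiable (open branch found)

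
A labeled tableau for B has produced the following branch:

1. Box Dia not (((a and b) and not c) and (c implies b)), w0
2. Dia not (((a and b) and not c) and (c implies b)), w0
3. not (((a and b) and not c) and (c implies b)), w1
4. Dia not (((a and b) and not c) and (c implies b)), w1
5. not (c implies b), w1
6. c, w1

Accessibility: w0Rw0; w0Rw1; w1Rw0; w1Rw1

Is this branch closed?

Open

There is no literal clash: for every atom and world, at most one sign appears.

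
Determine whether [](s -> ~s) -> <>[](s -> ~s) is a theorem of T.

Yes, valid

Tableau for the negation ~([](s -> ~s) -> <>[](s -> ~s)):
1. ~([](s -> ~s) -> <>[](s -> ~s)), u
2. [](s -> ~s), u   [~->-rule on 1]
3. ~<>[](s -> ~s), u   [~->-rule on 1]
4. s -> ~s, u   [[]-rule on 2 via uRu]
5. ~[](s -> ~s), u   [~<>-rule on 3 via uRu]
6. ~s, u   [->-rule on 4 (branches; this branch)]
7. ~(s -> ~s), v   [~[]-rule on 5: fresh world v, uRv]
8. s, v   [~->-rule on 7]
9. s -> ~s, v   [[]-rule on 2 via uRv]
10. ~[](s -> ~s), v   [~<>-rule on 3 via uRv]
11. ~s, v   [->-rule on 9 (branches; this branch)]
Accessibility: uRu, uRv, vRv
Branch closes: s and ~s both at v.
Every branch of the negation's tableau closes; the branch above is one of them.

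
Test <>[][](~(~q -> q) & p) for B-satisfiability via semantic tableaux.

Satisfiable (open branch found)

1. <>[][](~(~q -> q) & p), w0
2. [][](~(~q -> q) & p), w1
3. [](~(~q -> q) & p), w0
4. [](~(~q -> q) & p), w1
5. ~(~q -> q) & p, w0
6. ~(~q -> q), w0
7. p, w0
8. ~q, w0
9. ~(~q -> q) & p, w1
10. ~(~q -> q), w1
11. p, w1
12. ~q, w1
Accessibility: w0Rw0, w0Rw1, w1Rw0, w1Rw1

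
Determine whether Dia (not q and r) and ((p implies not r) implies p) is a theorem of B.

Tableau for the negation not (Dia (not q and r) and ((p implies not r) implies p)):
1. not (Dia (not q and r) and ((p implies not r) implies p)), 0
2. not ((p implies not r) implies p), 0   [neg-and-rule on 1 (branches; this branch)]
3. p implies not r, 0   [neg-implies-rule on 2]
4. not p, 0   [neg-implies-rule on 2]
5. not r, 0   [implies-rule on 3 (branches; this branch)]
Accessibility: 0R0
The negation has an open branch (countermodel exists).

Not valid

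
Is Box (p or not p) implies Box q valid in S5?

Not valid

Tableau for the negation not (Box (p or not p) implies Box q):
1. not (Box (p or not p) implies Box q), 0
2. Box (p or not p), 0   [neg-implies-rule on 1]
3. not Box q, 0   [neg-implies-rule on 1]
4. p or not p, 0   [Box-rule on 2 via 0R0]
5. not p, 0   [or-rule on 4 (branches; this branch)]
6. not q, 1   [neg-Box-rule on 3: fresh world 1, 0R1]
7. p or not p, 1   [Box-rule on 2 via 0R1]
8. not p, 1   [or-rule on 7 (branches; this branch)]
Accessibility: 0R0, 0R1, 1R0, 1R1
The negation has an open branch (countermodel exists).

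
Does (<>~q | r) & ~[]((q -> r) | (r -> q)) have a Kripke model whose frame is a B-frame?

Unsatisfiable (every branch closes)

1. (<>~q | r) & ~[]((q -> r) | (r -> q)), w0
2. <>~q | r, w0
3. ~[]((q -> r) | (r -> q)), w0
4. r, w0
5. ~((q -> r) | (r -> q)), w1
6. ~(q -> r), w1
7. ~(r -> q), w1
8. q, w1
9. ~r, w1
10. r, w1
11. ~q, w1
Accessibility: w0Rw0, w0Rw1, w1Rw0, w1Rw1
Branch closes: r and ~r both at w1.
All branches of the tableau close; one closing branch shown above.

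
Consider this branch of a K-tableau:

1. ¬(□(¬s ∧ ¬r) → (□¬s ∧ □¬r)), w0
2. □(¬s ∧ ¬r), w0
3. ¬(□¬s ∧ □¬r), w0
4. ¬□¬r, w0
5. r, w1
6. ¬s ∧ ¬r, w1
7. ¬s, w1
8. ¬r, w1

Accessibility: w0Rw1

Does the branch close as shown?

Yes, closed

Both r and ¬r appear at w1.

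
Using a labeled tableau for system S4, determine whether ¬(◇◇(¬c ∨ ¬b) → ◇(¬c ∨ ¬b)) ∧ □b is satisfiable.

1. ¬(◇◇(¬c ∨ ¬b) → ◇(¬c ∨ ¬b)) ∧ □b, 0
2. ¬(◇◇(¬c ∨ ¬b) → ◇(¬c ∨ ¬b)), 0
3. □b, 0
4. ◇◇(¬c ∨ ¬b), 0
5. ¬◇(¬c ∨ ¬b), 0
6. b, 0
7. ¬(¬c ∨ ¬b), 0
8. c, 0
9. ◇(¬c ∨ ¬b), 1
10. b, 1
11. ¬(¬c ∨ ¬b), 1
12. c, 1
13. ¬c ∨ ¬b, 2
14. b, 2
15. ¬(¬c ∨ ¬b), 2
16. c, 2
17. ¬b, 2
Accessibility: 0R0, 0R1, 0R2, 1R1, 1R2, 2R2
Branch closes: b and ¬b both at 2.
(One branch shown.) All branches close.

Unsatisfiable (every branch closes)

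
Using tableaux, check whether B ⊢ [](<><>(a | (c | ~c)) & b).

Not valid

Tableau for the negation ~[](<><>(a | (c | ~c)) & b):
1. ~[](<><>(a | (c | ~c)) & b), w0
2. ~(<><>(a | (c | ~c)) & b), w1   [~[]-rule on 1: fresh world w1, w0Rw1]
3. ~b, w1   [~&-rule on 2 (branches; this branch)]
Accessibility: w0Rw0, w0Rw1, w1Rw0, w1Rw1
The negation has an open branch (countermodel exists).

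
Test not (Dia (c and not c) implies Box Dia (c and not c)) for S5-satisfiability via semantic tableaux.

Unsatisfiable (every branch closes)

1. not (Dia (c and not c) implies Box Dia (c and not c)), w0
2. Dia (c and not c), w0   [neg-implies-rule on 1]
3. not Box Dia (c and not c), w0   [neg-implies-rule on 1]
4. c and not c, w1   [Dia-rule on 2: fresh world w1, w0Rw1]
5. c, w1   [and-rule on 4]
6. not c, w1   [and-rule on 4]
Accessibility: w0Rw0, w0Rw1, w1Rw0, w1Rw1
Branch closes: c and not c both at w1.
(One branch shown.) All branches close.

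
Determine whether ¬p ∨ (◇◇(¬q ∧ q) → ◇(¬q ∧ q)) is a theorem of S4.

Yes, valid

Tableau for the negation ¬(¬p ∨ (◇◇(¬q ∧ q) → ◇(¬q ∧ q))):
1. ¬(¬p ∨ (◇◇(¬q ∧ q) → ◇(¬q ∧ q))), w0
2. p, w0
3. ¬(◇◇(¬q ∧ q) → ◇(¬q ∧ q)), w0
4. ◇◇(¬q ∧ q), w0
5. ¬◇(¬q ∧ q), w0
6. ¬(¬q ∧ q), w0
7. ¬q, w0
8. ◇(¬q ∧ q), w1
9. ¬(¬q ∧ q), w1
10. ¬q, w1
11. ¬q ∧ q, w2
12. ¬q, w2
13. q, w2
Accessibility: w0Rw0, w0Rw1, w0Rw2, w1Rw1, w1Rw2, w2Rw2
Branch closes: q and ¬q both at w2.
All branches of the negation close; one closing branch shown above.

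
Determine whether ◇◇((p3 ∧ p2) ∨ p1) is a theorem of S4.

Invalid (countermodel exists)

Tableau for the negation ¬◇◇((p3 ∧ p2) ∨ p1):
1. ¬◇◇((p3 ∧ p2) ∨ p1), w0
2. ¬◇((p3 ∧ p2) ∨ p1), w0
3. ¬((p3 ∧ p2) ∨ p1), w0
4. ¬(p3 ∧ p2), w0
5. ¬p1, w0
6. ¬p2, w0
Accessibility: w0Rw0
The negation has an open branch (countermodel exists).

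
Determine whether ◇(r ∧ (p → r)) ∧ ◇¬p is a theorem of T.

Tableau for the negation ¬(◇(r ∧ (p → r)) ∧ ◇¬p):
1. ¬(◇(r ∧ (p → r)) ∧ ◇¬p), u
2. ¬◇¬p, u
3. p, u
Accessibility: uRu
The negation has an open branch (countermodel exists).

Not valid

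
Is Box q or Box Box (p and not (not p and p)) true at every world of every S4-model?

Tableau for the negation not (Box q or Box Box (p and not (not p and p))):
1. not (Box q or Box Box (p and not (not p and p))), w0
2. not Box q, w0
3. not Box Box (p and not (not p and p)), w0
4. not q, w1
5. not Box (p and not (not p and p)), w2
6. not (p and not (not p and p)), w3
7. not p, w3
Accessibility: w0Rw0, w0Rw1, w0Rw2, w0Rw3, w1Rw1, w2Rw2, w2Rw3, w3Rw3
The negation has an open branch (countermodel exists).

No, not valid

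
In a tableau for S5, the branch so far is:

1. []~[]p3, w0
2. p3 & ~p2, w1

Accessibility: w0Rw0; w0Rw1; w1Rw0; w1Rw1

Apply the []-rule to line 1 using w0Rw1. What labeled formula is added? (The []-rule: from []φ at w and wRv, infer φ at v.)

~[]p3, w1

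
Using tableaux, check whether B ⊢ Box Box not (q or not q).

Tableau for the negation not Box Box not (q or not q):
1. not Box Box not (q or not q), w0
2. not Box not (q or not q), w1   [neg-Box-rule on 1: fresh world w1, w0Rw1]
3. q or not q, w2   [neg-Box-rule on 2: fresh world w2, w1Rw2]
4. not q, w2   [or-rule on 3 (branches; this branch)]
Accessibility: w0Rw0, w0Rw1, w1Rw0, w1Rw1, w1Rw2, w2Rw1, w2Rw2
The negation has an open branch (countermodel exists).

Invalid (countermodel exists)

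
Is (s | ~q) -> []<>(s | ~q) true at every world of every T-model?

Invalid (countermodel exists)

Tableau for the negation ~((s | ~q) -> []<>(s | ~q)):
1. ~((s | ~q) -> []<>(s | ~q)), w0
2. s | ~q, w0
3. ~[]<>(s | ~q), w0
4. ~q, w0
5. ~<>(s | ~q), w1
6. ~(s | ~q), w1
7. ~s, w1
8. q, w1
Accessibility: w0Rw0, w0Rw1, w1Rw1
The negation has an open branch (countermodel exists).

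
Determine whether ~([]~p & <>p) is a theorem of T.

Tableau for the negation []~p & <>p:
1. []~p & <>p, w0
2. []~p, w0
3. <>p, w0
4. ~p, w0
5. p, w1
6. ~p, w1
Accessibility: w0Rw0, w0Rw1, w1Rw1
Branch closes: p and ~p both at w1.
All branches of the negation close; one closing branch shown above.

Valid in T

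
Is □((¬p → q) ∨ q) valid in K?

Tableau for the negation ¬□((¬p → q) ∨ q):
1. ¬□((¬p → q) ∨ q), u
2. ¬((¬p → q) ∨ q), v
3. ¬(¬p → q), v
4. ¬q, v
5. ¬p, v
Accessibility: uRv
The negation has an open branch (countermodel exists).

Invalid (countermodel exists)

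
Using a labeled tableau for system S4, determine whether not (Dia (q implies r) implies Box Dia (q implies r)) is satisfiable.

1. not (Dia (q implies r) implies Box Dia (q implies r)), 0
2. Dia (q implies r), 0
3. not Box Dia (q implies r), 0
4. q implies r, 1
5. r, 1
6. not Dia (q implies r), 2
7. not (q implies r), 2
8. q, 2
9. not r, 2
Accessibility: 0R0, 0R1, 0R2, 1R1, 2R2

Yes, satisfiable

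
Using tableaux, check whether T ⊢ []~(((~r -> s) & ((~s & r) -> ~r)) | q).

Tableau for the negation ~[]~(((~r -> s) & ((~s & r) -> ~r)) | q):
1. ~[]~(((~r -> s) & ((~s & r) -> ~r)) | q), w0
2. ((~r -> s) & ((~s & r) -> ~r)) | q, w1   [~[]-rule on 1: fresh world w1, w0Rw1]
3. q, w1   [|-rule on 2 (branches; this branch)]
Accessibility: w0Rw0, w0Rw1, w1Rw1
The negation has an open branch (countermodel exists).

Invalid (countermodel exists)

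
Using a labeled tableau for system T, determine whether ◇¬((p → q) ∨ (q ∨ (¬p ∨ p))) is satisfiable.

1. ◇¬((p → q) ∨ (q ∨ (¬p ∨ p))), 0
2. ¬((p → q) ∨ (q ∨ (¬p ∨ p))), 1   [◇-rule on 1: fresh world 1, 0R1]
3. ¬(p → q), 1   [¬∨-rule on 2]
4. ¬(q ∨ (¬p ∨ p)), 1   [¬∨-rule on 2]
5. p, 1   [¬→-rule on 3]
6. ¬q, 1   [¬→-rule on 3]
7. ¬(¬p ∨ p), 1   [¬∨-rule on 4]
8. ¬p, 1   [¬∨-rule on 7]
Accessibility: 0R0, 0R1, 1R1
Branch closes: p and ¬p both at 1.
(One branch shown.) All branches close.

Unsatisfiable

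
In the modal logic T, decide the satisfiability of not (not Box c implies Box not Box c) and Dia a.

Yes, satisfiable

1. not (not Box c implies Box not Box c) and Dia a, u
2. not (not Box c implies Box not Box c), u
3. Dia a, u
4. not Box c, u
5. not Box not Box c, u
6. a, v
7. not c, w
8. Box c, x
9. c, x
Accessibility: uRu, uRv, uRw, uRx, vRv, wRw, xRx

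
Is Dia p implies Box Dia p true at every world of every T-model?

Invalid (countermodel exists)

Tableau for the negation not (Dia p implies Box Dia p):
1. not (Dia p implies Box Dia p), u
2. Dia p, u   [neg-implies-rule on 1]
3. not Box Dia p, u   [neg-implies-rule on 1]
4. p, v   [Dia-rule on 2: fresh world v, uRv]
5. not Dia p, w   [neg-Box-rule on 3: fresh world w, uRw]
6. not p, w   [neg-Dia-rule on 5 via wRw]
Accessibility: uRu, uRv, uRw, vRv, wRw
The negation has an open branch (countermodel exists).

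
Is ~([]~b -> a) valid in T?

Tableau for the negation []~b -> a:
1. []~b -> a, w0
2. a, w0
Accessibility: w0Rw0
The negation has an open branch (countermodel exists).

No, not valid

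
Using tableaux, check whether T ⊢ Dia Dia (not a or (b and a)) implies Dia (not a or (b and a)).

No, not valid

Tableau for the negation not (Dia Dia (not a or (b and a)) implies Dia (not a or (b and a))):
1. not (Dia Dia (not a or (b and a)) implies Dia (not a or (b and a))), 0
2. Dia Dia (not a or (b and a)), 0
3. not Dia (not a or (b and a)), 0
4. not (not a or (b and a)), 0
5. a, 0
6. not (b and a), 0
7. not b, 0
8. Dia (not a or (b and a)), 1
9. not (not a or (b and a)), 1
10. a, 1
11. not (b and a), 1
12. not b, 1
13. not a or (b and a), 2
14. b and a, 2
15. b, 2
16. a, 2
Accessibility: 0R0, 0R1, 1R1, 1R2, 2R2
The negation has an open branch (countermodel exists).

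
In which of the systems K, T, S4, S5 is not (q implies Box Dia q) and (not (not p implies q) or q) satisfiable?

S5-tableau for the formula:
1. not (q implies Box Dia q) and (not (not p implies q) or q), u
2. not (q implies Box Dia q), u
3. not (not p implies q) or q, u
4. q, u
5. not Box Dia q, u
6. not Dia q, v
7. not q, u
Accessibility: uRu, uRv, vRu, vRv
Branch closes: q and not q both at u.
Every branch closes (one shown): unsatisfiable in S5.
S4-tableau for the formula:
1. not (q implies Box Dia q) and (not (not p implies q) or q), u
2. not (q implies Box Dia q), u
3. not (not p implies q) or q, u
4. q, u
5. not Box Dia q, u
6. not Dia q, v
7. not q, v
Accessibility: uRu, uRv, vRv
Complete open branch: satisfiable in S4, hence also in K, T (this S4-model is also a K-model and a T-model).

K, T, S4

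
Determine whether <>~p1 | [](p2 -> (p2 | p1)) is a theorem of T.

Valid in T

Tableau for the negation ~(<>~p1 | [](p2 -> (p2 | p1))):
1. ~(<>~p1 | [](p2 -> (p2 | p1))), u
2. ~<>~p1, u
3. ~[](p2 -> (p2 | p1)), u
4. p1, u
5. ~(p2 -> (p2 | p1)), v
6. p2, v
7. ~(p2 | p1), v
8. ~p2, v
9. ~p1, v
Accessibility: uRu, uRv, vRv
Branch closes: p2 and ~p2 both at v.
All branches of the negation close; one closing branch shown above.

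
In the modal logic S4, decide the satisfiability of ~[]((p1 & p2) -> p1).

1. ~[]((p1 & p2) -> p1), 0
2. ~((p1 & p2) -> p1), 1   [~[]-rule on 1: fresh world 1, 0R1]
3. p1 & p2, 1   [~->-rule on 2]
4. ~p1, 1   [~->-rule on 2]
5. p1, 1   [&-rule on 3]
6. p2, 1   [&-rule on 3]
Accessibility: 0R0, 0R1, 1R1
Branch closes: p1 and ~p1 both at 1.
All branches of the tableau close; one closing branch shown above.

Unsatisfiable (every branch closes)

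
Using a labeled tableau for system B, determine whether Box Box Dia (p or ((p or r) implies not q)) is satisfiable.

1. Box Box Dia (p or ((p or r) implies not q)), w0
2. Box Dia (p or ((p or r) implies not q)), w0   [Box-rule on 1 via w0Rw0]
3. Dia (p or ((p or r) implies not q)), w0   [Box-rule on 2 via w0Rw0]
4. p or ((p or r) implies not q), w1   [Dia-rule on 3: fresh world w1, w0Rw1]
5. Box Dia (p or ((p or r) implies not q)), w1   [Box-rule on 1 via w0Rw1]
6. Dia (p or ((p or r) implies not q)), w1   [Box-rule on 2 via w0Rw1]
7. (p or r) implies not q, w1   [or-rule on 4 (branches; this branch)]
8. not q, w1   [implies-rule on 7 (branches; this branch)]
9. p or ((p or r) implies not q), w2   [Dia-rule on 6: fresh world w2, w1Rw2]
10. Dia (p or ((p or r) implies not q)), w2   [Box-rule on 5 via w1Rw2]
11. (p or r) implies not q, w2   [or-rule on 9 (branches; this branch)]
12. not q, w2   [implies-rule on 11 (branches; this branch)]
13. p or ((p or r) implies not q), w3   [Dia-rule on 10: fresh world w3, w2Rw3]
14. (p or r) implies not q, w3   [or-rule on 13 (branches; this branch)]
15. not q, w3   [implies-rule on 14 (branches; this branch)]
Accessibility: w0Rw0, w0Rw1, w1Rw0, w1Rw1, w1Rw2, w2Rw1, w2Rw2, w2Rw3, w3Rw2, w3Rw3

Yes, satisfiable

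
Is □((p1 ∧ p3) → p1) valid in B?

Tableau for the negation ¬□((p1 ∧ p3) → p1):
1. ¬□((p1 ∧ p3) → p1), w0
2. ¬((p1 ∧ p3) → p1), w1   [¬□-rule on 1: fresh world w1, w0Rw1]
3. p1 ∧ p3, w1   [¬→-rule on 2]
4. ¬p1, w1   [¬→-rule on 2]
5. p1, w1   [∧-rule on 3]
6. p3, w1   [∧-rule on 3]
Accessibility: w0Rw0, w0Rw1, w1Rw0, w1Rw1
Branch closes: p1 and ¬p1 both at w1.
Every branch of the negation's tableau closes; the branch above is one of them.

Yes, valid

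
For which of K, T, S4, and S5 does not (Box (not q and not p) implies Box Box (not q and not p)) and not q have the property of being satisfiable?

T-tableau for the formula:
1. not (Box (not q and not p) implies Box Box (not q and not p)) and not q, 0
2. not (Box (not q and not p) implies Box Box (not q and not p)), 0
3. not q, 0
4. Box (not q and not p), 0
5. not Box Box (not q and not p), 0
6. not q and not p, 0
7. not p, 0
8. not Box (not q and not p), 1
9. not q and not p, 1
10. not q, 1
11. not p, 1
12. not (not q and not p), 2
13. p, 2
Accessibility: 0R0, 0R1, 1R1, 1R2, 2R2
Complete open branch: satisfiable in T, hence also in K (this T-model is also a K-model).
S4-tableau for the formula:
1. not (Box (not q and not p) implies Box Box (not q and not p)) and not q, 0
2. not (Box (not q and not p) implies Box Box (not q and not p)), 0
3. not q, 0
4. Box (not q and not p), 0
5. not Box Box (not q and not p), 0
6. not q and not p, 0
7. not p, 0
8. not Box (not q and not p), 1
9. not q and not p, 1
10. not q, 1
11. not p, 1
12. not (not q and not p), 2
13. not q and not p, 2
14. not q, 2
15. not p, 2
16. p, 2
Accessibility: 0R0, 0R1, 0R2, 1R1, 1R2, 2R2
Branch closes: p and not p both at 2.
Every branch closes (one shown): unsatisfiable in S4, hence also in S5 (every S5-frame is an S4-frame).

K, T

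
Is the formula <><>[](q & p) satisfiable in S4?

1. <><>[](q & p), 0
2. <>[](q & p), 1   [<>-rule on 1: fresh world 1, 0R1]
3. [](q & p), 2   [<>-rule on 2: fresh world 2, 1R2]
4. q & p, 2   [[]-rule on 3 via 2R2]
5. q, 2   [&-rule on 4]
6. p, 2   [&-rule on 4]
Accessibility: 0R0, 0R1, 0R2, 1R1, 1R2, 2R2

Satisfiable (open branch found)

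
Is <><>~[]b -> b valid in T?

Not valid

Tableau for the negation ~(<><>~[]b -> b):
1. ~(<><>~[]b -> b), 0
2. <><>~[]b, 0
3. ~b, 0
4. <>~[]b, 1
5. ~[]b, 2
6. ~b, 3
Accessibility: 0R0, 0R1, 1R1, 1R2, 2R2, 2R3, 3R3
The negation has an open branch (countermodel exists).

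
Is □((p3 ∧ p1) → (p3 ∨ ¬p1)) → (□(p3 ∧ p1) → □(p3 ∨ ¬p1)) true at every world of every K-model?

Tableau for the negation ¬(□((p3 ∧ p1) → (p3 ∨ ¬p1)) → (□(p3 ∧ p1) → □(p3 ∨ ¬p1))):
1. ¬(□((p3 ∧ p1) → (p3 ∨ ¬p1)) → (□(p3 ∧ p1) → □(p3 ∨ ¬p1))), u
2. □((p3 ∧ p1) → (p3 ∨ ¬p1)), u   [¬→-rule on 1]
3. ¬(□(p3 ∧ p1) → □(p3 ∨ ¬p1)), u   [¬→-rule on 1]
4. □(p3 ∧ p1), u   [¬→-rule on 3]
5. ¬□(p3 ∨ ¬p1), u   [¬→-rule on 3]
6. ¬(p3 ∨ ¬p1), v   [¬□-rule on 5: fresh world v, uRv]
7. ¬p3, v   [¬∨-rule on 6]
8. p1, v   [¬∨-rule on 6]
9. (p3 ∧ p1) → (p3 ∨ ¬p1), v   [□-rule on 2 via uRv]
10. p3 ∧ p1, v   [□-rule on 4 via uRv]
11. p3, v   [∧-rule on 10]
Accessibility: uRv
Branch closes: p3 and ¬p3 both at v.
All branches of the negation close; one closing branch shown above.

Valid in K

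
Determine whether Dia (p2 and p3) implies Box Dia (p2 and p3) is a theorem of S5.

Tableau for the negation not (Dia (p2 and p3) implies Box Dia (p2 and p3)):
1. not (Dia (p2 and p3) implies Box Dia (p2 and p3)), 0
2. Dia (p2 and p3), 0
3. not Box Dia (p2 and p3), 0
4. p2 and p3, 1
5. p2, 1
6. p3, 1
7. not Dia (p2 and p3), 2
8. not (p2 and p3), 0
9. not (p2 and p3), 1
10. not (p2 and p3), 2
11. not p3, 0
12. not p3, 1
Accessibility: 0R0, 0R1, 0R2, 1R0, 1R1, 1R2, 2R0, 2R1, 2R2
Branch closes: p3 and not p3 both at 1.
Every branch of the negation's tableau closes; the branch above is one of them.

Valid in S5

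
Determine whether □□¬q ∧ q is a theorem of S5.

Tableau for the negation ¬(□□¬q ∧ q):
1. ¬(□□¬q ∧ q), w0
2. ¬q, w0
Accessibility: w0Rw0
The negation has an open branch (countermodel exists).

Not valid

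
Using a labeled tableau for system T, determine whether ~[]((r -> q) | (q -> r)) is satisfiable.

No, unsatisfiable

1. ~[]((r -> q) | (q -> r)), w0
2. ~((r -> q) | (q -> r)), w1   [~[]-rule on 1: fresh world w1, w0Rw1]
3. ~(r -> q), w1   [~|-rule on 2]
4. ~(q -> r), w1   [~|-rule on 2]
5. r, w1   [~->-rule on 3]
6. ~q, w1   [~->-rule on 3]
7. q, w1   [~->-rule on 4]
8. ~r, w1   [~->-rule on 4]
Accessibility: w0Rw0, w0Rw1, w1Rw1
Branch closes: q and ~q both at w1.
All branches of the tableau close; one closing branch shown above.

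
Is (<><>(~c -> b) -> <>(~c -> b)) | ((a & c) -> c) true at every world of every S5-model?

Tableau for the negation ~((<><>(~c -> b) -> <>(~c -> b)) | ((a & c) -> c)):
1. ~((<><>(~c -> b) -> <>(~c -> b)) | ((a & c) -> c)), 0
2. ~(<><>(~c -> b) -> <>(~c -> b)), 0
3. ~((a & c) -> c), 0
4. <><>(~c -> b), 0
5. ~<>(~c -> b), 0
6. a & c, 0
7. ~c, 0
8. a, 0
9. c, 0
Accessibility: 0R0
Branch closes: c and ~c both at 0.
All branches of the negation close; one closing branch shown above.

Valid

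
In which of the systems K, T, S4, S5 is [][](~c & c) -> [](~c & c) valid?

K-tableau for the negation ~([][](~c & c) -> [](~c & c)):
1. ~([][](~c & c) -> [](~c & c)), u
2. [][](~c & c), u
3. ~[](~c & c), u
4. ~(~c & c), v
5. [](~c & c), v
6. ~c, v
Accessibility: uRv
Complete open branch: countermodel on a K-frame, so not valid in K.
T-tableau for the negation ~([][](~c & c) -> [](~c & c)):
1. ~([][](~c & c) -> [](~c & c)), u
2. [][](~c & c), u
3. ~[](~c & c), u
4. [](~c & c), u
5. ~c & c, u
6. ~c, u
7. c, u
Accessibility: uRu
Branch closes: c and ~c both at u.
Every branch closes (one shown): valid in T, hence also in S4, S5 (every theorem of T is a theorem of S4 and S5).

T, S4, S5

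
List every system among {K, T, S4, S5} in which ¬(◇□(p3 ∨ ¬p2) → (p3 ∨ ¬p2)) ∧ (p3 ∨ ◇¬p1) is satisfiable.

S4-tableau for the formula:
1. ¬(◇□(p3 ∨ ¬p2) → (p3 ∨ ¬p2)) ∧ (p3 ∨ ◇¬p1), 0
2. ¬(◇□(p3 ∨ ¬p2) → (p3 ∨ ¬p2)), 0   [∧-rule on 1]
3. p3 ∨ ◇¬p1, 0   [∧-rule on 1]
4. ◇□(p3 ∨ ¬p2), 0   [¬→-rule on 2]
5. ¬(p3 ∨ ¬p2), 0   [¬→-rule on 2]
6. ¬p3, 0   [¬∨-rule on 5]
7. p2, 0   [¬∨-rule on 5]
8. ◇¬p1, 0   [∨-rule on 3 (branches; this branch)]
9. □(p3 ∨ ¬p2), 1   [◇-rule on 4: fresh world 1, 0R1]
10. p3 ∨ ¬p2, 1   [□-rule on 9 via 1R1]
11. ¬p2, 1   [∨-rule on 10 (branches; this branch)]
12. ¬p1, 2   [◇-rule on 8: fresh world 2, 0R2]
Accessibility: 0R0, 0R1, 0R2, 1R1, 2R2
Complete open branch: satisfiable in S4, hence also in K, T (this S4-model is also a K-model and a T-model).
S5-tableau for the formula:
1. ¬(◇□(p3 ∨ ¬p2) → (p3 ∨ ¬p2)) ∧ (p3 ∨ ◇¬p1), 0
2. ¬(◇□(p3 ∨ ¬p2) → (p3 ∨ ¬p2)), 0   [∧-rule on 1]
3. p3 ∨ ◇¬p1, 0   [∧-rule on 1]
4. ◇□(p3 ∨ ¬p2), 0   [¬→-rule on 2]
5. ¬(p3 ∨ ¬p2), 0   [¬→-rule on 2]
6. ¬p3, 0   [¬∨-rule on 5]
7. p2, 0   [¬∨-rule on 5]
8. ◇¬p1, 0   [∨-rule on 3 (branches; this branch)]
9. □(p3 ∨ ¬p2), 1   [◇-rule on 4: fresh world 1, 0R1]
10. p3 ∨ ¬p2, 0   [□-rule on 9 via 1R0]
11. p3 ∨ ¬p2, 1   [□-rule on 9 via 1R1]
12. ¬p2, 0   [∨-rule on 10 (branches; this branch)]
Accessibility: 0R0, 0R1, 1R0, 1R1
Branch closes: p2 and ¬p2 both at 0.
Every branch closes (one shown): unsatisfiable in S5.

K, T, S4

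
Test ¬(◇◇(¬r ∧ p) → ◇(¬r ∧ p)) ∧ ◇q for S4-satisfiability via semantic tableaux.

1. ¬(◇◇(¬r ∧ p) → ◇(¬r ∧ p)) ∧ ◇q, 0
2. ¬(◇◇(¬r ∧ p) → ◇(¬r ∧ p)), 0
3. ◇q, 0
4. ◇◇(¬r ∧ p), 0
5. ¬◇(¬r ∧ p), 0
6. ¬(¬r ∧ p), 0
7. ¬p, 0
8. q, 1
9. ¬(¬r ∧ p), 1
10. ¬p, 1
11. ◇(¬r ∧ p), 2
12. ¬(¬r ∧ p), 2
13. ¬p, 2
14. ¬r ∧ p, 3
15. ¬r, 3
16. p, 3
17. ¬(¬r ∧ p), 3
18. ¬p, 3
Accessibility: 0R0, 0R1, 0R2, 0R3, 1R1, 2R2, 2R3, 3R3
Branch closes: p and ¬p both at 3.
Every branch closes; the branch above is one of them.

Unsatisfiable (every branch closes)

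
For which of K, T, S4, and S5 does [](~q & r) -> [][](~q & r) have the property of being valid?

S4, S5

T-tableau for the negation ~([](~q & r) -> [][](~q & r)):
1. ~([](~q & r) -> [][](~q & r)), u
2. [](~q & r), u   [~->-rule on 1]
3. ~[][](~q & r), u   [~->-rule on 1]
4. ~q & r, u   [[]-rule on 2 via uRu]
5. ~q, u   [&-rule on 4]
6. r, u   [&-rule on 4]
7. ~[](~q & r), v   [~[]-rule on 3: fresh world v, uRv]
8. ~q & r, v   [[]-rule on 2 via uRv]
9. ~q, v   [&-rule on 8]
10. r, v   [&-rule on 8]
11. ~(~q & r), w   [~[]-rule on 7: fresh world w, vRw]
12. ~r, w   [~&-rule on 11 (branches; this branch)]
Accessibility: uRu, uRv, vRv, vRw, wRw
Complete open branch: countermodel on a T-frame, so not valid in T, nor in K (the same frame is also a K-frame).
S4-tableau for the negation ~([](~q & r) -> [][](~q & r)):
1. ~([](~q & r) -> [][](~q & r)), u
2. [](~q & r), u   [~->-rule on 1]
3. ~[][](~q & r), u   [~->-rule on 1]
4. ~q & r, u   [[]-rule on 2 via uRu]
5. ~q, u   [&-rule on 4]
6. r, u   [&-rule on 4]
7. ~[](~q & r), v   [~[]-rule on 3: fresh world v, uRv]
8. ~q & r, v   [[]-rule on 2 via uRv]
9. ~q, v   [&-rule on 8]
10. r, v   [&-rule on 8]
11. ~(~q & r), w   [~[]-rule on 7: fresh world w, vRw]
12. ~q & r, w   [[]-rule on 2 via uRw]
13. ~q, w   [&-rule on 12]
14. r, w   [&-rule on 12]
15. ~r, w   [~&-rule on 11 (branches; this branch)]
Accessibility: uRu, uRv, uRw, vRv, vRw, wRw
Branch closes: r and ~r both at w.
Every branch closes (one shown): valid in S4, hence also in S5 (every theorem of S4 is a theorem of S5).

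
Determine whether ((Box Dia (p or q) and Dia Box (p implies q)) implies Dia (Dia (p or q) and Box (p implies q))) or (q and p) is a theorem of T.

Tableau for the negation not (((Box Dia (p or q) and Dia Box (p implies q)) implies Dia (Dia (p or q) and Box (p implies q))) or (q and p)):
1. not (((Box Dia (p or q) and Dia Box (p implies q)) implies Dia (Dia (p or q) and Box (p implies q))) or (q and p)), 0
2. not ((Box Dia (p or q) and Dia Box (p implies q)) implies Dia (Dia (p or q) and Box (p implies q))), 0   [neg-or-rule on 1]
3. not (q and p), 0   [neg-or-rule on 1]
4. Box Dia (p or q) and Dia Box (p implies q), 0   [neg-implies-rule on 2]
5. not Dia (Dia (p or q) and Box (p implies q)), 0   [neg-implies-rule on 2]
6. Box Dia (p or q), 0   [and-rule on 4]
7. Dia Box (p implies q), 0   [and-rule on 4]
8. not (Dia (p or q) and Box (p implies q)), 0   [neg-Dia-rule on 5 via 0R0]
9. Dia (p or q), 0   [Box-rule on 6 via 0R0]
10. not p, 0   [neg-and-rule on 3 (branches; this branch)]
11. not Box (p implies q), 0   [neg-and-rule on 8 (branches; this branch)]
12. Box (p implies q), 1   [Dia-rule on 7: fresh world 1, 0R1]
13. not (Dia (p or q) and Box (p implies q)), 1   [neg-Dia-rule on 5 via 0R1]
14. Dia (p or q), 1   [Box-rule on 6 via 0R1]
15. p implies q, 1   [Box-rule on 12 via 1R1]
16. not Box (p implies q), 1   [neg-and-rule on 13 (branches; this branch)]
17. q, 1   [implies-rule on 15 (branches; this branch)]
18. p or q, 2   [Dia-rule on 9: fresh world 2, 0R2]
19. not (Dia (p or q) and Box (p implies q)), 2   [neg-Dia-rule on 5 via 0R2]
20. Dia (p or q), 2   [Box-rule on 6 via 0R2]
21. q, 2   [or-rule on 18 (branches; this branch)]
22. not Box (p implies q), 2   [neg-and-rule on 19 (branches; this branch)]
23. not (p implies q), 3   [neg-Box-rule on 11: fresh world 3, 0R3]
24. p, 3   [neg-implies-rule on 23]
25. not q, 3   [neg-implies-rule on 23]
26. not (Dia (p or q) and Box (p implies q)), 3   [neg-Dia-rule on 5 via 0R3]
27. Dia (p or q), 3   [Box-rule on 6 via 0R3]
28. not Box (p implies q), 3   [neg-and-rule on 26 (branches; this branch)]
29. p or q, 4   [Dia-rule on 14: fresh world 4, 1R4]
30. p implies q, 4   [Box-rule on 12 via 1R4]
31. q, 4   [or-rule on 29 (branches; this branch)]
32. not (p implies q), 5   [neg-Box-rule on 16: fresh world 5, 1R5]
33. p, 5   [neg-implies-rule on 32]
34. not q, 5   [neg-implies-rule on 32]
35. p implies q, 5   [Box-rule on 12 via 1R5]
36. q, 5   [implies-rule on 35 (branches; this branch)]
Accessibility: 0R0, 0R1, 0R2, 0R3, 1R1, 1R4, 1R5, 2R2, 3R3, 4R4, 5R5
Branch closes: q and not q both at 5.
Every branch of the negation's tableau closes; the branch above is one of them.

Valid in T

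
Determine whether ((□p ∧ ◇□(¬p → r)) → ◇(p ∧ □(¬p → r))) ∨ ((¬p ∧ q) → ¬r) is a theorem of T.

Yes, valid

Tableau for the negation ¬(((□p ∧ ◇□(¬p → r)) → ◇(p ∧ □(¬p → r))) ∨ ((¬p ∧ q) → ¬r)):
1. ¬(((□p ∧ ◇□(¬p → r)) → ◇(p ∧ □(¬p → r))) ∨ ((¬p ∧ q) → ¬r)), u
2. ¬((□p ∧ ◇□(¬p → r)) → ◇(p ∧ □(¬p → r))), u   [¬∨-rule on 1]
3. ¬((¬p ∧ q) → ¬r), u   [¬∨-rule on 1]
4. □p ∧ ◇□(¬p → r), u   [¬→-rule on 2]
5. ¬◇(p ∧ □(¬p → r)), u   [¬→-rule on 2]
6. ¬p ∧ q, u   [¬→-rule on 3]
7. r, u   [¬→-rule on 3]
8. □p, u   [∧-rule on 4]
9. ◇□(¬p → r), u   [∧-rule on 4]
10. ¬p, u   [∧-rule on 6]
11. q, u   [∧-rule on 6]
12. ¬(p ∧ □(¬p → r)), u   [¬◇-rule on 5 via uRu]
13. p, u   [□-rule on 8 via uRu]
Accessibility: uRu
Branch closes: p and ¬p both at u.
All branches of the negation close; one closing branch shown above.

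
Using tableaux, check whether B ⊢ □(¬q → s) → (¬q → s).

Tableau for the negation ¬(□(¬q → s) → (¬q → s)):
1. ¬(□(¬q → s) → (¬q → s)), u
2. □(¬q → s), u   [¬→-rule on 1]
3. ¬(¬q → s), u   [¬→-rule on 1]
4. ¬q, u   [¬→-rule on 3]
5. ¬s, u   [¬→-rule on 3]
6. ¬q → s, u   [□-rule on 2 via uRu]
7. s, u   [→-rule on 6 (branches; this branch)]
Accessibility: uRu
Branch closes: s and ¬s both at u.
Every branch of the negation's tableau closes; the branch above is one of them.

Yes, valid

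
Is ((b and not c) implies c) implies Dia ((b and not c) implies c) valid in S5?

Tableau for the negation not (((b and not c) implies c) implies Dia ((b and not c) implies c)):
1. not (((b and not c) implies c) implies Dia ((b and not c) implies c)), 0
2. (b and not c) implies c, 0   [neg-implies-rule on 1]
3. not Dia ((b and not c) implies c), 0   [neg-implies-rule on 1]
4. not ((b and not c) implies c), 0   [neg-Dia-rule on 3 via 0R0]
5. b and not c, 0   [neg-implies-rule on 4]
6. not c, 0   [neg-implies-rule on 4]
7. b, 0   [and-rule on 5]
8. not (b and not c), 0   [implies-rule on 2 (branches; this branch)]
9. c, 0   [neg-and-rule on 8 (branches; this branch)]
Accessibility: 0R0
Branch closes: c and not c both at 0.
Every branch of the negation's tableau closes; the branch above is one of them.

Yes, valid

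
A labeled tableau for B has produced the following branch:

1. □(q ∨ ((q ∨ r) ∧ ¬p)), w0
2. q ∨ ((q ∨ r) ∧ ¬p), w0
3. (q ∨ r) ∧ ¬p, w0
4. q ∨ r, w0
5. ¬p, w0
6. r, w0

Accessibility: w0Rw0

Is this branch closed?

Open

No atom appears with both signs at the same world.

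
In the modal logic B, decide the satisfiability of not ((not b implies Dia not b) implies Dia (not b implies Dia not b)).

No, unsatisfiable

1. not ((not b implies Dia not b) implies Dia (not b implies Dia not b)), u
2. not b implies Dia not b, u
3. not Dia (not b implies Dia not b), u
4. not (not b implies Dia not b), u
5. not b, u
6. not Dia not b, u
7. b, u
Accessibility: uRu
Branch closes: b and not b both at u.
Every branch closes; the branch above is one of them.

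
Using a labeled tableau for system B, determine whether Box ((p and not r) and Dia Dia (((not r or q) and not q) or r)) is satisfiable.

Satisfiable (open branch found)

1. Box ((p and not r) and Dia Dia (((not r or q) and not q) or r)), 0
2. (p and not r) and Dia Dia (((not r or q) and not q) or r), 0
3. p and not r, 0
4. Dia Dia (((not r or q) and not q) or r), 0
5. p, 0
6. not r, 0
7. Dia (((not r or q) and not q) or r), 1
8. (p and not r) and Dia Dia (((not r or q) and not q) or r), 1
9. p and not r, 1
10. Dia Dia (((not r or q) and not q) or r), 1
11. p, 1
12. not r, 1
13. ((not r or q) and not q) or r, 2
14. r, 2
15. Dia (((not r or q) and not q) or r), 3
16. ((not r or q) and not q) or r, 4
17. r, 4
Accessibility: 0R0, 0R1, 1R0, 1R1, 1R2, 1R3, 2R1, 2R2, 3R1, 3R3, 3R4, 4R3, 4R4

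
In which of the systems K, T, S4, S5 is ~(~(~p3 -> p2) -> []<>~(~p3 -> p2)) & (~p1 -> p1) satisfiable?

K, T, S4

S4-tableau for the formula:
1. ~(~(~p3 -> p2) -> []<>~(~p3 -> p2)) & (~p1 -> p1), w0
2. ~(~(~p3 -> p2) -> []<>~(~p3 -> p2)), w0
3. ~p1 -> p1, w0
4. ~(~p3 -> p2), w0
5. ~[]<>~(~p3 -> p2), w0
6. ~p3, w0
7. ~p2, w0
8. p1, w0
9. ~<>~(~p3 -> p2), w1
10. ~p3 -> p2, w1
11. p2, w1
Accessibility: w0Rw0, w0Rw1, w1Rw1
Complete open branch: satisfiable in S4, hence also in K, T (this S4-model is also a K-model and a T-model).
S5-tableau for the formula:
1. ~(~(~p3 -> p2) -> []<>~(~p3 -> p2)) & (~p1 -> p1), w0
2. ~(~(~p3 -> p2) -> []<>~(~p3 -> p2)), w0
3. ~p1 -> p1, w0
4. ~(~p3 -> p2), w0
5. ~[]<>~(~p3 -> p2), w0
6. ~p3, w0
7. ~p2, w0
8. p1, w0
9. ~<>~(~p3 -> p2), w1
10. ~p3 -> p2, w0
11. ~p3 -> p2, w1
12. p2, w0
Accessibility: w0Rw0, w0Rw1, w1Rw0, w1Rw1
Branch closes: p2 and ~p2 both at w0.
Every branch closes (one shown): unsatisfiable in S5.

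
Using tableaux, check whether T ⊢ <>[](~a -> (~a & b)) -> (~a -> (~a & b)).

Tableau for the negation ~(<>[](~a -> (~a & b)) -> (~a -> (~a & b))):
1. ~(<>[](~a -> (~a & b)) -> (~a -> (~a & b))), w0
2. <>[](~a -> (~a & b)), w0
3. ~(~a -> (~a & b)), w0
4. ~a, w0
5. ~(~a & b), w0
6. ~b, w0
7. [](~a -> (~a & b)), w1
8. ~a -> (~a & b), w1
9. ~a & b, w1
10. ~a, w1
11. b, w1
Accessibility: w0Rw0, w0Rw1, w1Rw1
The negation has an open branch (countermodel exists).

No, not valid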